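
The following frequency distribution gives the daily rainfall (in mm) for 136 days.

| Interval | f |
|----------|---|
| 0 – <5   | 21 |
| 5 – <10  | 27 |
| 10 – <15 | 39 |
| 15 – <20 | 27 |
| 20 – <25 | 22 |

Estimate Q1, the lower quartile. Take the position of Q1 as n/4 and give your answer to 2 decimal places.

7.41

Cumulative frequencies: 21, 48, 87, 114, 136
n = 136; position = n/4 = 34.
This falls in the class 5 – <10: L = 5, F = 21, f = 27, h = 5.
Lower quartile ≈ 5 + ((34 − 21) / 27) × 5 = 7.4074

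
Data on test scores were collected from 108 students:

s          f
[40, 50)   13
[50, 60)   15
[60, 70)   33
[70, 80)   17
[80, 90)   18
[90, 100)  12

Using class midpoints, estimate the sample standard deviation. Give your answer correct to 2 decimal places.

15.06

Midpoints: 45, 55, 65, 75, 85, 95
n = 108, Σfm = 7500, mean = 69.4444
Σfm² = 545100
Σf(m − x̄)² = Σfm² − (Σfm)²/n = 545100 − 7500²/108 = 24266.6667
Sample variance = 24266.6667 / 107 = 226.7913
Standard deviation = √226.7913 = 15.0596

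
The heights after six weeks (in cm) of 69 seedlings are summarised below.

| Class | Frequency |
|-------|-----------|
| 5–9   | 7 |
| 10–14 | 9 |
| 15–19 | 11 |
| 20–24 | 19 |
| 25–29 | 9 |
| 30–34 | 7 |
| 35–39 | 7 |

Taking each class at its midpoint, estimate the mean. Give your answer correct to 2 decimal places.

21.57

Midpoints: 7, 12, 17, 22, 27, 32, 37
Σfm = 7×7 + 9×12 + 11×17 + 19×22 + 9×27 + 7×32 + 7×37 = 1488
n = Σf = 69
Mean = 1488 / 69 = 21.5652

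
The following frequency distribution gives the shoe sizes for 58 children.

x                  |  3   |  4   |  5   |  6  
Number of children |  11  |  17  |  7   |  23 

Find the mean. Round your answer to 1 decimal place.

Values: 3, 4, 5, 6
Σfx = 11×3 + 17×4 + 7×5 + 23×6 = 274
n = Σf = 58
Mean = 274 / 58 = 4.7241

4.7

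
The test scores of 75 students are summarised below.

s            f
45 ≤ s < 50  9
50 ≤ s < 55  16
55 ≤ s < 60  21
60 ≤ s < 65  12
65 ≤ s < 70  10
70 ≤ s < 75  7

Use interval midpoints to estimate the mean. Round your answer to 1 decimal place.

58.8

Midpoints: 47.5, 52.5, 57.5, 62.5, 67.5, 72.5
Σfm = 9×47.5 + 16×52.5 + 21×57.5 + 12×62.5 + 10×67.5 + 7×72.5 = 4407.5
n = Σf = 75
Mean = 4407.5 / 75 = 58.7667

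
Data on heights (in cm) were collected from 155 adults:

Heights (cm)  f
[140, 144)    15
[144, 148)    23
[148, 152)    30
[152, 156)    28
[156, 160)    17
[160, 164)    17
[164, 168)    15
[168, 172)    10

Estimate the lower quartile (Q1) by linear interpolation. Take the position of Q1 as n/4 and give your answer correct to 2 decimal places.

Cumulative frequencies: 15, 38, 68, 96, 113, 130, 145, 155
n = 155; position = n/4 = 38.75.
This falls in the class [148, 152): L = 148, F = 38, f = 30, h = 4.
Lower quartile ≈ 148 + ((38.75 − 38) / 30) × 4 = 148.1000

148.10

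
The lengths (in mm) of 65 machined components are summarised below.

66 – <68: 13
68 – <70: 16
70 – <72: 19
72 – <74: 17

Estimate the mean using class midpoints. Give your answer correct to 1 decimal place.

Midpoints: 67, 69, 71, 73
Σfm = 13×67 + 16×69 + 19×71 + 17×73 = 4565
n = Σf = 65
Mean = 4565 / 65 = 70.2308

70.2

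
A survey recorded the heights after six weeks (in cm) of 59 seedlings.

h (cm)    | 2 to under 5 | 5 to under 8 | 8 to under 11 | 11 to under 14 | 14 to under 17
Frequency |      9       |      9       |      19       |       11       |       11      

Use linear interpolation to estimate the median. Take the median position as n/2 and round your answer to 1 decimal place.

Cumulative frequencies: 9, 18, 37, 48, 59
n = 59; position = n/2 = 29.5.
This falls in the class 8 to under 11: L = 8, F = 18, f = 19, h = 3.
Median ≈ 8 + ((29.5 − 18) / 19) × 3 = 9.8158

9.8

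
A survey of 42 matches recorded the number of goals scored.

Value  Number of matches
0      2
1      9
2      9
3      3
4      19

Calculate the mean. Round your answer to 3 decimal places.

Values: 0, 1, 2, 3, 4
Σfx = 2×0 + 9×1 + 9×2 + 3×3 + 19×4 = 112
n = Σf = 42
Mean = 112 / 42 = 2.6667

2.667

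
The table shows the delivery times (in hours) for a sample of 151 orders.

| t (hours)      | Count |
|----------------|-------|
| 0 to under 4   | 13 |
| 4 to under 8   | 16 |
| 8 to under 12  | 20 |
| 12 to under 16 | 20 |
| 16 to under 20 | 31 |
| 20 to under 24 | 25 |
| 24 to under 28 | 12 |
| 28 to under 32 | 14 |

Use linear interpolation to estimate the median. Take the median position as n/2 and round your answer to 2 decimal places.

Cumulative frequencies: 13, 29, 49, 69, 100, 125, 137, 151
n = 151; position = n/2 = 75.5.
This falls in the class 16 to under 20: L = 16, F = 69, f = 31, h = 4.
Median ≈ 16 + ((75.5 − 69) / 31) × 4 = 16.8387

16.84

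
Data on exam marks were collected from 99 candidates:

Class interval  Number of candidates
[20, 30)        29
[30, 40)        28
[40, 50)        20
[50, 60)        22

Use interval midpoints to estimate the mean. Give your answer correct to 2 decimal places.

38.54

Midpoints: 25, 35, 45, 55
Σfm = 29×25 + 28×35 + 20×45 + 22×55 = 3815
n = Σf = 99
Mean = 3815 / 99 = 38.5354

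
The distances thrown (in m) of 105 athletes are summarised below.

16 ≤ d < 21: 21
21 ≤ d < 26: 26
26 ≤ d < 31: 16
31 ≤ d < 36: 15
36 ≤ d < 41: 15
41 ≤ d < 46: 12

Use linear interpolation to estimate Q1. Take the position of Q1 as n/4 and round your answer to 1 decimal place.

22.0

Cumulative frequencies: 21, 47, 63, 78, 93, 105
n = 105; position = n/4 = 26.25.
This falls in the class 21 ≤ d < 26: L = 21, F = 21, f = 26, h = 5.
Lower quartile ≈ 21 + ((26.25 − 21) / 26) × 5 = 22.0096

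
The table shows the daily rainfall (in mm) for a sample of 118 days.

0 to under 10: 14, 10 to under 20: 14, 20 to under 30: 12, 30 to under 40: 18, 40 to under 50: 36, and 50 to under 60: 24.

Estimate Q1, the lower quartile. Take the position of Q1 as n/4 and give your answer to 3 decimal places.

21.250

Cumulative frequencies: 14, 28, 40, 58, 94, 118
n = 118; position = n/4 = 29.5.
This falls in the class 20 to under 30: L = 20, F = 28, f = 12, h = 10.
Lower quartile ≈ 20 + ((29.5 − 28) / 12) × 10 = 21.2500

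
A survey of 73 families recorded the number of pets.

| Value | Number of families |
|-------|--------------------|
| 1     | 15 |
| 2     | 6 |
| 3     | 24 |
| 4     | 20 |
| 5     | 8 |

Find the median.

Cumulative frequencies: 15, 21, 45, 65, 73
n = 73, so the median is the value in position (n+1)/2 = 37.
Position 37 falls at value 3.

3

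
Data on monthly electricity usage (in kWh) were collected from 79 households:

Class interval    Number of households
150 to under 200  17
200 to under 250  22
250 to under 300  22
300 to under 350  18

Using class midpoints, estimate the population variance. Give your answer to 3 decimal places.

Midpoints: 175, 225, 275, 325
n = 79, Σfm = 19825, mean = 250.9494
Σfm² = 5199375
Σf(m − x̄)² = Σfm² − (Σfm)²/n = 5199375 − 19825²/79 = 224303.7975
Population variance = 224303.7975 / 79 = 2839.2886

2839.289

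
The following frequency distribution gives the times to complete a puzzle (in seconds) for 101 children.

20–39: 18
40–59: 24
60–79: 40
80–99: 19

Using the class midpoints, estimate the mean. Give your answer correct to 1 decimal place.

61.4

Midpoints: 29.5, 49.5, 69.5, 89.5
Σfm = 18×29.5 + 24×49.5 + 40×69.5 + 19×89.5 = 6199.5
n = Σf = 101
Mean = 6199.5 / 101 = 61.3812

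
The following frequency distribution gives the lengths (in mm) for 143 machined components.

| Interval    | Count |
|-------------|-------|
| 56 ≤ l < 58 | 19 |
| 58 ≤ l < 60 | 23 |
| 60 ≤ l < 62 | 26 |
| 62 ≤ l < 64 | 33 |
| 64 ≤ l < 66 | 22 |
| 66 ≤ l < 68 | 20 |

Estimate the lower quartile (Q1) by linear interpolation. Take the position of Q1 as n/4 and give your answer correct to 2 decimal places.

59.46

Cumulative frequencies: 19, 42, 68, 101, 123, 143
n = 143; position = n/4 = 35.75.
This falls in the class 58 ≤ l < 60: L = 58, F = 19, f = 23, h = 2.
Lower quartile ≈ 58 + ((35.75 − 19) / 23) × 2 = 59.4565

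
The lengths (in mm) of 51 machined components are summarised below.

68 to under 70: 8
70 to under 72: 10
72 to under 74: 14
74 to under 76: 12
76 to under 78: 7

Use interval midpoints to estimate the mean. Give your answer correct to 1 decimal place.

Midpoints: 69, 71, 73, 75, 77
Σfm = 8×69 + 10×71 + 14×73 + 12×75 + 7×77 = 3723
n = Σf = 51
Mean = 3723 / 51 = 73.0000

73.0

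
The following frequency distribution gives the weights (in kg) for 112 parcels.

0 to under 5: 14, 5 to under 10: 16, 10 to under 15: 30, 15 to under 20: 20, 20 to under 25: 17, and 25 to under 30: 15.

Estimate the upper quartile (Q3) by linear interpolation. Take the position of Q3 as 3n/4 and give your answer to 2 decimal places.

Cumulative frequencies: 14, 30, 60, 80, 97, 112
n = 112; position = 3n/4 = 84.
This falls in the class 20 to under 25: L = 20, F = 80, f = 17, h = 5.
Upper quartile ≈ 20 + ((84 − 80) / 17) × 5 = 21.1765

21.18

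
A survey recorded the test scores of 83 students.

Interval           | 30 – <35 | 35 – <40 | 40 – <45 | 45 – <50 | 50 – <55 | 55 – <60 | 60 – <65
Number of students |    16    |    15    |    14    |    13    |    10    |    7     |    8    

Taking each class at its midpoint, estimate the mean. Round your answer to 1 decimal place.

Midpoints: 32.5, 37.5, 42.5, 47.5, 52.5, 57.5, 62.5
Σfm = 16×32.5 + 15×37.5 + 14×42.5 + 13×47.5 + 10×52.5 + 7×57.5 + 8×62.5 = 3722.5
n = Σf = 83
Mean = 3722.5 / 83 = 44.8494

44.8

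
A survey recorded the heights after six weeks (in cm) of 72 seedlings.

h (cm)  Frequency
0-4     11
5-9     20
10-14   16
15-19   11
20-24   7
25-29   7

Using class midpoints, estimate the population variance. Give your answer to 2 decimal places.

57.56

Midpoints: 2, 7, 12, 17, 22, 27
n = 72, Σfm = 884, mean = 12.2778
Σfm² = 14998
Σf(m − x̄)² = Σfm² − (Σfm)²/n = 14998 − 884²/72 = 4144.4444
Population variance = 4144.4444 / 72 = 57.5617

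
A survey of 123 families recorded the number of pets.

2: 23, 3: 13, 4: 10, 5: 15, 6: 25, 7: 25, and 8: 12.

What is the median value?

Cumulative frequencies: 23, 36, 46, 61, 86, 111, 123
n = 123, so the median is the value in position (n+1)/2 = 62.
Position 62 falls at value 6.

6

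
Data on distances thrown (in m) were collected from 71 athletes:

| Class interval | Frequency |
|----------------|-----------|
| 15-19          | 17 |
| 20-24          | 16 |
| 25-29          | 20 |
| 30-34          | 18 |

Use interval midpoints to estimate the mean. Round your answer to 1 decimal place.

24.7

Midpoints: 17, 22, 27, 32
Σfm = 17×17 + 16×22 + 20×27 + 18×32 = 1757
n = Σf = 71
Mean = 1757 / 71 = 24.7465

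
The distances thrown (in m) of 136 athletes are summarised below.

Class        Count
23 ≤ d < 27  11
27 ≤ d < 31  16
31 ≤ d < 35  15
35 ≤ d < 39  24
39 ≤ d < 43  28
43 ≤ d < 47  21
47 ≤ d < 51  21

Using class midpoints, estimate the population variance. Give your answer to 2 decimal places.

Midpoints: 25, 29, 33, 37, 41, 45, 49
n = 136, Σfm = 5244, mean = 38.5588
Σfm² = 209536
Σf(m − x̄)² = Σfm² − (Σfm)²/n = 209536 − 5244²/136 = 7333.5294
Population variance = 7333.5294 / 136 = 53.9230

53.92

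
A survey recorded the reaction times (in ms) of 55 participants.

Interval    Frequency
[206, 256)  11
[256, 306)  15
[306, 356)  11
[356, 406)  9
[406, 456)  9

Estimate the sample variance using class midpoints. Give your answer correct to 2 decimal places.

4730.64

Midpoints: 231, 281, 331, 381, 431
n = 55, Σfm = 17705, mean = 321.9091
Σfm² = 5954855
Σf(m − x̄)² = Σfm² − (Σfm)²/n = 5954855 − 17705²/55 = 255454.5455
Sample variance = 255454.5455 / 54 = 4730.6397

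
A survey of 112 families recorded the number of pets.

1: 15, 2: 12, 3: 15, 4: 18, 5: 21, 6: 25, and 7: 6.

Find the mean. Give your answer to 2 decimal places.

4.04

Values: 1, 2, 3, 4, 5, 6, 7
Σfx = 15×1 + 12×2 + 15×3 + 18×4 + 21×5 + 25×6 + 6×7 = 453
n = Σf = 112
Mean = 453 / 112 = 4.0446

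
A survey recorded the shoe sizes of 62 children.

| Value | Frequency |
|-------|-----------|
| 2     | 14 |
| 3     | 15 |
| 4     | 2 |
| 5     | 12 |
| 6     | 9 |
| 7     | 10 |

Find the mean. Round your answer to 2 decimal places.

Values: 2, 3, 4, 5, 6, 7
Σfx = 14×2 + 15×3 + 2×4 + 12×5 + 9×6 + 10×7 = 265
n = Σf = 62
Mean = 265 / 62 = 4.2742

4.27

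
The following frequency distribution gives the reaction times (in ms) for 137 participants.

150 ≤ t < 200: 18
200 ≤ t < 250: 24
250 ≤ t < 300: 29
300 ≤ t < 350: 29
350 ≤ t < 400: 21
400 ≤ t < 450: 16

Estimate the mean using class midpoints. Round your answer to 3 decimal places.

Midpoints: 175, 225, 275, 325, 375, 425
Σfm = 18×175 + 24×225 + 29×275 + 29×325 + 21×375 + 16×425 = 40625
n = Σf = 137
Mean = 40625 / 137 = 296.5328

296.533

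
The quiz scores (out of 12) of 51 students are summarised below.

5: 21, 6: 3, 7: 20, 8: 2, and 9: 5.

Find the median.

Cumulative frequencies: 21, 24, 44, 46, 51
n = 51, so the median is the value in position (n+1)/2 = 26.
Position 26 falls at value 7.

7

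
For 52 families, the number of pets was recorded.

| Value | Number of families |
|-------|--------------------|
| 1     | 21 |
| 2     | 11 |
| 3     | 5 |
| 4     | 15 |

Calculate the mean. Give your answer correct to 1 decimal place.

Values: 1, 2, 3, 4
Σfx = 21×1 + 11×2 + 5×3 + 15×4 = 118
n = Σf = 52
Mean = 118 / 52 = 2.2692

2.3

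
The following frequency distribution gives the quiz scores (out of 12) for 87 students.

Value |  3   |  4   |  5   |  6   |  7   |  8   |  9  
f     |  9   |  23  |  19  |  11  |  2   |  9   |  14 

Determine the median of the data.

5

Cumulative frequencies: 9, 32, 51, 62, 64, 73, 87
n = 87, so the median is the value in position (n+1)/2 = 44.
Position 44 falls at value 5.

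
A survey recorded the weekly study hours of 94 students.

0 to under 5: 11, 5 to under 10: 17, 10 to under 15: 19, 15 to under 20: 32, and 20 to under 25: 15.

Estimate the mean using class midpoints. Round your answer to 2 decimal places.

Midpoints: 2.5, 7.5, 12.5, 17.5, 22.5
Σfm = 11×2.5 + 17×7.5 + 19×12.5 + 32×17.5 + 15×22.5 = 1290
n = Σf = 94
Mean = 1290 / 94 = 13.7234

13.72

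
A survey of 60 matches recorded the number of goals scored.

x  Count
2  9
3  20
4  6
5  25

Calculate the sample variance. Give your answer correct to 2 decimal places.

Values: 2, 3, 4, 5
n = 60, Σfx = 227, mean = 3.7833
Σfx² = 937
Σf(x − x̄)² = Σfx² − (Σfx)²/n = 937 − 227²/60 = 78.1833
Sample variance = 78.1833 / 59 = 1.3251

1.33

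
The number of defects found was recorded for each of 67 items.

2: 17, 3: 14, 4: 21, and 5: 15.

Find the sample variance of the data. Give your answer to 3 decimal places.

Values: 2, 3, 4, 5
n = 67, Σfx = 235, mean = 3.5075
Σfx² = 905
Σf(x − x̄)² = Σfx² − (Σfx)²/n = 905 − 235²/67 = 80.7463
Sample variance = 80.7463 / 66 = 1.2234

1.223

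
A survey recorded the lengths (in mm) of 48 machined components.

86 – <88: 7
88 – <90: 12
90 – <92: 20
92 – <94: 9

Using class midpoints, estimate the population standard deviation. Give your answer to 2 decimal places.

Midpoints: 87, 89, 91, 93
n = 48, Σfm = 4334, mean = 90.2917
Σfm² = 391496
Σf(m − x̄)² = Σfm² − (Σfm)²/n = 391496 − 4334²/48 = 171.9167
Population variance = 171.9167 / 48 = 3.5816
Standard deviation = √3.5816 = 1.8925

1.89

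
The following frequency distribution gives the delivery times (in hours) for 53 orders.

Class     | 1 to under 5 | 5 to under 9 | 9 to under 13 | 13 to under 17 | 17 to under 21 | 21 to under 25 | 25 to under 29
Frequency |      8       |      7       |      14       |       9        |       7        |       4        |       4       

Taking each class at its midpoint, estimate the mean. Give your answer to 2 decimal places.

Midpoints: 3, 7, 11, 15, 19, 23, 27
Σfm = 8×3 + 7×7 + 14×11 + 9×15 + 7×19 + 4×23 + 4×27 = 695
n = Σf = 53
Mean = 695 / 53 = 13.1132

13.11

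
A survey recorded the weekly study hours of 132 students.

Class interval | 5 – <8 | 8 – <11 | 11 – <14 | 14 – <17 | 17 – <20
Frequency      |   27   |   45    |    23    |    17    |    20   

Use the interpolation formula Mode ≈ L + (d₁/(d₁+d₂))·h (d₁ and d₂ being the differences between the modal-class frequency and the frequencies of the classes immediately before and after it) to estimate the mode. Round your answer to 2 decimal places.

Modal class: 8 – <11 (highest frequency 45).
d₁ = 45 − 27 = 18, d₂ = 45 − 23 = 22
Mode ≈ 8 + (18/(18+22)) × 3 = 8 + 1.3500 = 9.3500

9.35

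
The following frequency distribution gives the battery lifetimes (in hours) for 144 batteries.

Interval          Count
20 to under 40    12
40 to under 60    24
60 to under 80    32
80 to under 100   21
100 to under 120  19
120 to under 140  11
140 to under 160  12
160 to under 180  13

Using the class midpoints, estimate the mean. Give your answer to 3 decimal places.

91.806

Midpoints: 30, 50, 70, 90, 110, 130, 150, 170
Σfm = 12×30 + 24×50 + 32×70 + 21×90 + 19×110 + 11×130 + 12×150 + 13×170 = 13220
n = Σf = 144
Mean = 13220 / 144 = 91.8056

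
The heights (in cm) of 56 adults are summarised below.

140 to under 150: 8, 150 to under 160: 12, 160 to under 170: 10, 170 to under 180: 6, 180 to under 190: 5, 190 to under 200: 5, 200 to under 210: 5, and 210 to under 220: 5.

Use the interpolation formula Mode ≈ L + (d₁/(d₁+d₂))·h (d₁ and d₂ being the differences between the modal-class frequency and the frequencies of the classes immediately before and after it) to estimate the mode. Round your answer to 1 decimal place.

Modal class: 150 to under 160 (highest frequency 12).
d₁ = 12 − 8 = 4, d₂ = 12 − 10 = 2
Mode ≈ 150 + (4/(4+2)) × 10 = 150 + 6.6667 = 156.6667

156.7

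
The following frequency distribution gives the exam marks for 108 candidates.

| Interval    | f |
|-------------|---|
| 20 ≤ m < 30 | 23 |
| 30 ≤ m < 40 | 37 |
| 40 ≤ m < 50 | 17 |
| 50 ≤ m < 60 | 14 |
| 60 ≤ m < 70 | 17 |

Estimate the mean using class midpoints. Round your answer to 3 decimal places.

41.759

Midpoints: 25, 35, 45, 55, 65
Σfm = 23×25 + 37×35 + 17×45 + 14×55 + 17×65 = 4510
n = Σf = 108
Mean = 4510 / 108 = 41.7593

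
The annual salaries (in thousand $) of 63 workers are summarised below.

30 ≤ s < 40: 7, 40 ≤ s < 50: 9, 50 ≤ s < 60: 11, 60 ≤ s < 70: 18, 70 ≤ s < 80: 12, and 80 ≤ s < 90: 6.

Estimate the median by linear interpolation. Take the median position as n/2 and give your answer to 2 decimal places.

Cumulative frequencies: 7, 16, 27, 45, 57, 63
n = 63; position = n/2 = 31.5.
This falls in the class 60 ≤ s < 70: L = 60, F = 27, f = 18, h = 10.
Median ≈ 60 + ((31.5 − 27) / 18) × 10 = 62.5000

62.50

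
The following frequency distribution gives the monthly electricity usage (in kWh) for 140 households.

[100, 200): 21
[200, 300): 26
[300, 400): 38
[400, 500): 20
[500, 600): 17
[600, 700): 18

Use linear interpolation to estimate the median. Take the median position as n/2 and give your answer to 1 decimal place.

360.5

Cumulative frequencies: 21, 47, 85, 105, 122, 140
n = 140; position = n/2 = 70.
This falls in the class [300, 400): L = 300, F = 47, f = 38, h = 100.
Median ≈ 300 + ((70 − 47) / 38) × 100 = 360.5263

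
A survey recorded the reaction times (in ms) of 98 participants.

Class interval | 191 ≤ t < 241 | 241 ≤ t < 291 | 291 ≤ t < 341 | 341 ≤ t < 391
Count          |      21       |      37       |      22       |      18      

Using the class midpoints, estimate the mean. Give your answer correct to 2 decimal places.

284.88

Midpoints: 216, 266, 316, 366
Σfm = 21×216 + 37×266 + 22×316 + 18×366 = 27918
n = Σf = 98
Mean = 27918 / 98 = 284.8776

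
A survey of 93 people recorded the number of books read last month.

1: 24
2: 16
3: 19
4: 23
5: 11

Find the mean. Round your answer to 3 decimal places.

Values: 1, 2, 3, 4, 5
Σfx = 24×1 + 16×2 + 19×3 + 23×4 + 11×5 = 260
n = Σf = 93
Mean = 260 / 93 = 2.7957

2.796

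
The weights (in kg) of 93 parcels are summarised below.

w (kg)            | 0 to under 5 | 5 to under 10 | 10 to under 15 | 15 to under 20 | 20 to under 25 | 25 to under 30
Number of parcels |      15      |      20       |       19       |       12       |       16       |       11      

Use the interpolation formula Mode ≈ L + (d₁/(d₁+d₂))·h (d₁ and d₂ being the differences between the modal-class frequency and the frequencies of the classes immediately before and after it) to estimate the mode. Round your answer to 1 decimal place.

9.2

Modal class: 5 to under 10 (highest frequency 20).
d₁ = 20 − 15 = 5, d₂ = 20 − 19 = 1
Mode ≈ 5 + (5/(5+1)) × 5 = 5 + 4.1667 = 9.1667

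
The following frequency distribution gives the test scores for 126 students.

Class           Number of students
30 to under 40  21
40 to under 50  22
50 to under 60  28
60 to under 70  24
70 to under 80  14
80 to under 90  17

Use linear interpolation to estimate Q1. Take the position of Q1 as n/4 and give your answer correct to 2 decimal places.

Cumulative frequencies: 21, 43, 71, 95, 109, 126
n = 126; position = n/4 = 31.5.
This falls in the class 40 to under 50: L = 40, F = 21, f = 22, h = 10.
Lower quartile ≈ 40 + ((31.5 − 21) / 22) × 10 = 44.7727

44.77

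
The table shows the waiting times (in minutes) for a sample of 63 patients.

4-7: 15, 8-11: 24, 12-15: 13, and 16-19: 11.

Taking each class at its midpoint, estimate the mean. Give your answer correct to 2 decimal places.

Midpoints: 5.5, 9.5, 13.5, 17.5
Σfm = 15×5.5 + 24×9.5 + 13×13.5 + 11×17.5 = 678.5
n = Σf = 63
Mean = 678.5 / 63 = 10.7698

10.77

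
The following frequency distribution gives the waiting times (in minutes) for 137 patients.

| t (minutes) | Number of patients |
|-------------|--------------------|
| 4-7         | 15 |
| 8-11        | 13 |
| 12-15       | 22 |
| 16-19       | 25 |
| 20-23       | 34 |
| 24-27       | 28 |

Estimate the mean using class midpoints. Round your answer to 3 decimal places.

Midpoints: 5.5, 9.5, 13.5, 17.5, 21.5, 25.5
Σfm = 15×5.5 + 13×9.5 + 22×13.5 + 25×17.5 + 34×21.5 + 28×25.5 = 2385.5
n = Σf = 137
Mean = 2385.5 / 137 = 17.4124

17.412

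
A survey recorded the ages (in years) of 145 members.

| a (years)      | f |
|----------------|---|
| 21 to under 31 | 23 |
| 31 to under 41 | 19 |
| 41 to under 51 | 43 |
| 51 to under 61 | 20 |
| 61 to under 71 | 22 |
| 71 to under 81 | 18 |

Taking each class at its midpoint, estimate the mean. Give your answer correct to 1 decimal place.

Midpoints: 26, 36, 46, 56, 66, 76
Σfm = 23×26 + 19×36 + 43×46 + 20×56 + 22×66 + 18×76 = 7200
n = Σf = 145
Mean = 7200 / 145 = 49.6552

49.7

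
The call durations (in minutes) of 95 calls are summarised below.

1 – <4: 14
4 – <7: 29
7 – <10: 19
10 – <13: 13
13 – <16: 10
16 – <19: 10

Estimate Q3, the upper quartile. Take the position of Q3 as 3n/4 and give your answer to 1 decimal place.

Cumulative frequencies: 14, 43, 62, 75, 85, 95
n = 95; position = 3n/4 = 71.25.
This falls in the class 10 – <13: L = 10, F = 62, f = 13, h = 3.
Upper quartile ≈ 10 + ((71.25 − 62) / 13) × 3 = 12.1346

12.1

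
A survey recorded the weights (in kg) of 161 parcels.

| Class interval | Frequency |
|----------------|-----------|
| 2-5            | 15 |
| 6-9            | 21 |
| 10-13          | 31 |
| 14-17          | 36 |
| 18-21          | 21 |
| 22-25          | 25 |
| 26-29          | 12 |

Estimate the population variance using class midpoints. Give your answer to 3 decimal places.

47.528

Midpoints: 3.5, 7.5, 11.5, 15.5, 19.5, 23.5, 27.5
n = 161, Σfm = 2451.5, mean = 15.2267
Σfm² = 44980.25
Σf(m − x̄)² = Σfm² − (Σfm)²/n = 44980.25 − 2451.5²/161 = 7651.9752
Population variance = 7651.9752 / 161 = 47.5278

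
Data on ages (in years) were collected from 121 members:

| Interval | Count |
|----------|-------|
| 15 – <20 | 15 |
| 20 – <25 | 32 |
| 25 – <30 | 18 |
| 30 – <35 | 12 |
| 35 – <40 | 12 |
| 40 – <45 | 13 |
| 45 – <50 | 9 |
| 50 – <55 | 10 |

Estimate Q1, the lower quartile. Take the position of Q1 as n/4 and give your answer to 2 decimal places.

Cumulative frequencies: 15, 47, 65, 77, 89, 102, 111, 121
n = 121; position = n/4 = 30.25.
This falls in the class 20 – <25: L = 20, F = 15, f = 32, h = 5.
Lower quartile ≈ 20 + ((30.25 − 15) / 32) × 5 = 22.3828

22.38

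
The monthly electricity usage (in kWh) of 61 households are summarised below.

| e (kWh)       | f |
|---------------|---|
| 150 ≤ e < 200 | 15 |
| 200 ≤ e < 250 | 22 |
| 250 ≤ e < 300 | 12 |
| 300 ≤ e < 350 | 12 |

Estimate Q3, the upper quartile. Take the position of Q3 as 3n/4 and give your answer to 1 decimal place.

Cumulative frequencies: 15, 37, 49, 61
n = 61; position = 3n/4 = 45.75.
This falls in the class 250 ≤ e < 300: L = 250, F = 37, f = 12, h = 50.
Upper quartile ≈ 250 + ((45.75 − 37) / 12) × 50 = 286.4583

286.5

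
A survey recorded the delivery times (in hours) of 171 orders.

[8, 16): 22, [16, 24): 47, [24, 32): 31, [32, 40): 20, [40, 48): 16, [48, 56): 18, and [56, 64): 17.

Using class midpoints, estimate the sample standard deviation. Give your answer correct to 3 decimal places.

15.188

Midpoints: 12, 20, 28, 36, 44, 52, 60
n = 171, Σfm = 5452, mean = 31.8830
Σfm² = 213040
Σf(m − x̄)² = Σfm² − (Σfm)²/n = 213040 − 5452²/171 = 39213.6608
Sample variance = 39213.6608 / 170 = 230.6686
Standard deviation = √230.6686 = 15.1878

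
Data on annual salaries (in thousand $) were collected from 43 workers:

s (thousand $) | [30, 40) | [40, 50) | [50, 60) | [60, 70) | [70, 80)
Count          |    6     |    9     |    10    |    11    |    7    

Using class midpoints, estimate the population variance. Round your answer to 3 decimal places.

166.577

Midpoints: 35, 45, 55, 65, 75
n = 43, Σfm = 2405, mean = 55.9302
Σfm² = 141675
Σf(m − x̄)² = Σfm² − (Σfm)²/n = 141675 − 2405²/43 = 7162.7907
Population variance = 7162.7907 / 43 = 166.5765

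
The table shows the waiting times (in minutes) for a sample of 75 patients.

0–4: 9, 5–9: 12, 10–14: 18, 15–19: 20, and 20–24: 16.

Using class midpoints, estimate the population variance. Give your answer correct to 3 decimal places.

Midpoints: 2, 7, 12, 17, 22
n = 75, Σfm = 1010, mean = 13.4667
Σfm² = 16740
Σf(m − x̄)² = Σfm² − (Σfm)²/n = 16740 − 1010²/75 = 3138.6667
Population variance = 3138.6667 / 75 = 41.8489

41.849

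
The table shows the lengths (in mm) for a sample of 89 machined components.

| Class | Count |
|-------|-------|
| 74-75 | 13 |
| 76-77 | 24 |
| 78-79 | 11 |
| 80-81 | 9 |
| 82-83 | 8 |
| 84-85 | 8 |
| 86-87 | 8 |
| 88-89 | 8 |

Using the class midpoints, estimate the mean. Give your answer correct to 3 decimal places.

80.096

Midpoints: 74.5, 76.5, 78.5, 80.5, 82.5, 84.5, 86.5, 88.5
Σfm = 13×74.5 + 24×76.5 + 11×78.5 + 9×80.5 + 8×82.5 + 8×84.5 + 8×86.5 + 8×88.5 = 7128.5
n = Σf = 89
Mean = 7128.5 / 89 = 80.0955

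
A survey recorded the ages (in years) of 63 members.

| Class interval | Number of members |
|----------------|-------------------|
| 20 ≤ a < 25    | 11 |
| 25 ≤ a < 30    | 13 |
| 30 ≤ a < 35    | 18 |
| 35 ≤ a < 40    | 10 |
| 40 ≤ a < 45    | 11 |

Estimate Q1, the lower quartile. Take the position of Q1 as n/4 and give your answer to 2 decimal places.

Cumulative frequencies: 11, 24, 42, 52, 63
n = 63; position = n/4 = 15.75.
This falls in the class 25 ≤ a < 30: L = 25, F = 11, f = 13, h = 5.
Lower quartile ≈ 25 + ((15.75 − 11) / 13) × 5 = 26.8269

26.83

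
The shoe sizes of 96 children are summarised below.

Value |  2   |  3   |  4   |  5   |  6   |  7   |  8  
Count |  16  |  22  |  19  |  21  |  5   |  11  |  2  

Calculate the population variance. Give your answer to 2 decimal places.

Values: 2, 3, 4, 5, 6, 7, 8
n = 96, Σfx = 402, mean = 4.1875
Σfx² = 1938
Σf(x − x̄)² = Σfx² − (Σfx)²/n = 1938 − 402²/96 = 254.6250
Population variance = 254.6250 / 96 = 2.6523

2.65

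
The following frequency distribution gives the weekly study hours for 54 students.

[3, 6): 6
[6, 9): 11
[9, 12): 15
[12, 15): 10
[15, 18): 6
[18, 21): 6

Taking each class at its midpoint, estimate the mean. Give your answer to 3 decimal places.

Midpoints: 4.5, 7.5, 10.5, 13.5, 16.5, 19.5
Σfm = 6×4.5 + 11×7.5 + 15×10.5 + 10×13.5 + 6×16.5 + 6×19.5 = 618
n = Σf = 54
Mean = 618 / 54 = 11.4444

11.444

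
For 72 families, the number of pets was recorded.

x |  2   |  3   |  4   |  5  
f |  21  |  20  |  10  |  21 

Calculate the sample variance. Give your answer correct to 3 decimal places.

1.432

Values: 2, 3, 4, 5
n = 72, Σfx = 247, mean = 3.4306
Σfx² = 949
Σf(x − x̄)² = Σfx² − (Σfx)²/n = 949 − 247²/72 = 101.6528
Sample variance = 101.6528 / 71 = 1.4317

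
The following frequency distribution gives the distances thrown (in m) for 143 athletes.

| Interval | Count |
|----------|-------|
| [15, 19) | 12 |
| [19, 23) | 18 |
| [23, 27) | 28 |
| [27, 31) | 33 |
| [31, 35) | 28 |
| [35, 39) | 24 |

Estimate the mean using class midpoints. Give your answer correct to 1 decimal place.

Midpoints: 17, 21, 25, 29, 33, 37
Σfm = 12×17 + 18×21 + 28×25 + 33×29 + 28×33 + 24×37 = 4051
n = Σf = 143
Mean = 4051 / 143 = 28.3287

28.3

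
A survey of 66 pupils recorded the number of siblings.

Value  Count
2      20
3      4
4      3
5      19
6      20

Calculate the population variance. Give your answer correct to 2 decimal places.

Values: 2, 3, 4, 5, 6
n = 66, Σfx = 279, mean = 4.2273
Σfx² = 1359
Σf(x − x̄)² = Σfx² − (Σfx)²/n = 1359 − 279²/66 = 179.5909
Population variance = 179.5909 / 66 = 2.7211

2.72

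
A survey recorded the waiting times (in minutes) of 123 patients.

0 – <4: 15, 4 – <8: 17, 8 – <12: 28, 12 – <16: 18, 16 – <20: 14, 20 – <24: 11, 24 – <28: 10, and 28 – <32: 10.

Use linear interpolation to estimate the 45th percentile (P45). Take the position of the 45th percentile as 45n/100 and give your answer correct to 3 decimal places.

11.336

Cumulative frequencies: 15, 32, 60, 78, 92, 103, 113, 123
n = 123; position = 45n/100 = 55.35.
This falls in the class 8 – <12: L = 8, F = 32, f = 28, h = 4.
45th percentile ≈ 8 + ((55.35 − 32) / 28) × 4 = 11.3357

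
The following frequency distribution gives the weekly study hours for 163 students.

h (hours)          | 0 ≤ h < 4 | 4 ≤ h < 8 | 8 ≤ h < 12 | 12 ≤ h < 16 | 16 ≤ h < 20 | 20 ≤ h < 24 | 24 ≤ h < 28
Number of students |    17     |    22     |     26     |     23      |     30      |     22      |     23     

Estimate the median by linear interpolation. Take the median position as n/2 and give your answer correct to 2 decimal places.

Cumulative frequencies: 17, 39, 65, 88, 118, 140, 163
n = 163; position = n/2 = 81.5.
This falls in the class 12 ≤ h < 16: L = 12, F = 65, f = 23, h = 4.
Median ≈ 12 + ((81.5 − 65) / 23) × 4 = 14.8696

14.87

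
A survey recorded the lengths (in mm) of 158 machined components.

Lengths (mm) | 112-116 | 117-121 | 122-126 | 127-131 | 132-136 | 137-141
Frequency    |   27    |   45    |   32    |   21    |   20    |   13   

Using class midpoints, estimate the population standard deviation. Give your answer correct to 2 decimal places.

7.66

Midpoints: 114, 119, 124, 129, 134, 139
n = 158, Σfm = 19597, mean = 124.0316
Σfm² = 2439923
Σf(m − x̄)² = Σfm² − (Σfm)²/n = 2439923 − 19597²/158 = 9274.8418
Population variance = 9274.8418 / 158 = 58.7015
Standard deviation = √58.7015 = 7.6617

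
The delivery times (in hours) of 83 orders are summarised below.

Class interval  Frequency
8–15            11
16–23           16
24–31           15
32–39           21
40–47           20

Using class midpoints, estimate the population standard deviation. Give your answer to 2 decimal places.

Midpoints: 11.5, 19.5, 27.5, 35.5, 43.5
n = 83, Σfm = 2466.5, mean = 29.7169
Σfm² = 83192.75
Σf(m − x̄)² = Σfm² − (Σfm)²/n = 83192.75 − 2466.5²/83 = 9896.0964
Population variance = 9896.0964 / 83 = 119.2301
Standard deviation = √119.2301 = 10.9193

10.92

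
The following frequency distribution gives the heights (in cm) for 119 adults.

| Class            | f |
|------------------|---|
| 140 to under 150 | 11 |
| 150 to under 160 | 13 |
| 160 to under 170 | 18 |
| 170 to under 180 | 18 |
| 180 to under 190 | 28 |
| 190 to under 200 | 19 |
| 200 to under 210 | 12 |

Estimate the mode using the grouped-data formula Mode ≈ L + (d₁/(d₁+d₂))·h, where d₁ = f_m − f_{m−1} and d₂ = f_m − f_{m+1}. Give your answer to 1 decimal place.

Modal class: 180 to under 190 (highest frequency 28).
d₁ = 28 − 18 = 10, d₂ = 28 − 19 = 9
Mode ≈ 180 + (10/(10+9)) × 10 = 180 + 5.2632 = 185.2632

185.3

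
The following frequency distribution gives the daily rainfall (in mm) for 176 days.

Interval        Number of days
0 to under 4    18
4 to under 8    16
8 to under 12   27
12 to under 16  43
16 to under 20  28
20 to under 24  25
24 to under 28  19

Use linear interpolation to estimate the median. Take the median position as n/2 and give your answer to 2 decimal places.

14.51

Cumulative frequencies: 18, 34, 61, 104, 132, 157, 176
n = 176; position = n/2 = 88.
This falls in the class 12 to under 16: L = 12, F = 61, f = 43, h = 4.
Median ≈ 12 + ((88 − 61) / 43) × 4 = 14.5116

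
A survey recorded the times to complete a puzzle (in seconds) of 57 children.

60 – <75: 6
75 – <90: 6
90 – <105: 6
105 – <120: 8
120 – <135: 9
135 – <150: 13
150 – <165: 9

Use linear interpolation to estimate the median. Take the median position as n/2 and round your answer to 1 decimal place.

Cumulative frequencies: 6, 12, 18, 26, 35, 48, 57
n = 57; position = n/2 = 28.5.
This falls in the class 120 – <135: L = 120, F = 26, f = 9, h = 15.
Median ≈ 120 + ((28.5 − 26) / 9) × 15 = 124.1667

124.2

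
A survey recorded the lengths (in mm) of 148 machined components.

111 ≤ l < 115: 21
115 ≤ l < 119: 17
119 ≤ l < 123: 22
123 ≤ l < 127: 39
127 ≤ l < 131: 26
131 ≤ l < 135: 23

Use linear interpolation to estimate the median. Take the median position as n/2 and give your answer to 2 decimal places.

124.44

Cumulative frequencies: 21, 38, 60, 99, 125, 148
n = 148; position = n/2 = 74.
This falls in the class 123 ≤ l < 127: L = 123, F = 60, f = 39, h = 4.
Median ≈ 123 + ((74 − 60) / 39) × 4 = 124.4359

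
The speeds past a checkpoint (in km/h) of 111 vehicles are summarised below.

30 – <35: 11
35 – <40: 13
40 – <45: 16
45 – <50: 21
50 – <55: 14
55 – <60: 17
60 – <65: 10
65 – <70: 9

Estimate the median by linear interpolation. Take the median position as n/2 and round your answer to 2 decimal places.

48.69

Cumulative frequencies: 11, 24, 40, 61, 75, 92, 102, 111
n = 111; position = n/2 = 55.5.
This falls in the class 45 – <50: L = 45, F = 40, f = 21, h = 5.
Median ≈ 45 + ((55.5 − 40) / 21) × 5 = 48.6905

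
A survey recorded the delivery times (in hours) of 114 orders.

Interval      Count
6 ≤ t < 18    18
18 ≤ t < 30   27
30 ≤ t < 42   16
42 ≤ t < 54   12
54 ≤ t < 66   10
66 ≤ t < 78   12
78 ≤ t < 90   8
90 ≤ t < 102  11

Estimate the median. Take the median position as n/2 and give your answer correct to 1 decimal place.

39.0

Cumulative frequencies: 18, 45, 61, 73, 83, 95, 103, 114
n = 114; position = n/2 = 57.
This falls in the class 30 ≤ t < 42: L = 30, F = 45, f = 16, h = 12.
Median ≈ 30 + ((57 − 45) / 16) × 12 = 39.0000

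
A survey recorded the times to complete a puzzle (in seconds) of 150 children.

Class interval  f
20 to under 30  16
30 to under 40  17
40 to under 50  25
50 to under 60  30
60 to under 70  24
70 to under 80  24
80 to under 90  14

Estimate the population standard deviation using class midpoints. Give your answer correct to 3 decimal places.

17.938

Midpoints: 25, 35, 45, 55, 65, 75, 85
n = 150, Σfm = 8320, mean = 55.4667
Σfm² = 509750
Σf(m − x̄)² = Σfm² − (Σfm)²/n = 509750 − 8320²/150 = 48267.3333
Population variance = 48267.3333 / 150 = 321.7822
Standard deviation = √321.7822 = 17.9383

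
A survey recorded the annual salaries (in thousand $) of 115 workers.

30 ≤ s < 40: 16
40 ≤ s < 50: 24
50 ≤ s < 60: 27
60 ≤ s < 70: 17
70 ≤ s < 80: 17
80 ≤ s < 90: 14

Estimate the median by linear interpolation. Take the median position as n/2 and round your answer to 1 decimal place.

Cumulative frequencies: 16, 40, 67, 84, 101, 115
n = 115; position = n/2 = 57.5.
This falls in the class 50 ≤ s < 60: L = 50, F = 40, f = 27, h = 10.
Median ≈ 50 + ((57.5 − 40) / 27) × 10 = 56.4815

56.5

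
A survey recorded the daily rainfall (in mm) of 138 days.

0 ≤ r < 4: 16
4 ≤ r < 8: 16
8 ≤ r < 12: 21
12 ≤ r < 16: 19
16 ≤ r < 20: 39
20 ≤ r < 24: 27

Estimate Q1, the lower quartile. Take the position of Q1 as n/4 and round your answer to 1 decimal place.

Cumulative frequencies: 16, 32, 53, 72, 111, 138
n = 138; position = n/4 = 34.5.
This falls in the class 8 ≤ r < 12: L = 8, F = 32, f = 21, h = 4.
Lower quartile ≈ 8 + ((34.5 − 32) / 21) × 4 = 8.4762

8.5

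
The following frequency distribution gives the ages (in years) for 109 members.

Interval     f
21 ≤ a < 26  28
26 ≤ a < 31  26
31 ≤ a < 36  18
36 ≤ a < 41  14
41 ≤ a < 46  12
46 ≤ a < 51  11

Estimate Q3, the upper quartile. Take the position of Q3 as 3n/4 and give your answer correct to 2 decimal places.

Cumulative frequencies: 28, 54, 72, 86, 98, 109
n = 109; position = 3n/4 = 81.75.
This falls in the class 36 ≤ a < 41: L = 36, F = 72, f = 14, h = 5.
Upper quartile ≈ 36 + ((81.75 − 72) / 14) × 5 = 39.4821

39.48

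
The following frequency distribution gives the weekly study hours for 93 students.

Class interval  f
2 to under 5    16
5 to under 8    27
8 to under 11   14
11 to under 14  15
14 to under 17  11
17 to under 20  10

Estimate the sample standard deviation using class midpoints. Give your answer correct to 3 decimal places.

Midpoints: 3.5, 6.5, 9.5, 12.5, 15.5, 18.5
n = 93, Σfm = 907.5, mean = 9.7581
Σfm² = 11009.25
Σf(m − x̄)² = Σfm² − (Σfm)²/n = 11009.25 − 907.5²/93 = 2153.8065
Sample variance = 2153.8065 / 92 = 23.4109
Standard deviation = √23.4109 = 4.8385

4.838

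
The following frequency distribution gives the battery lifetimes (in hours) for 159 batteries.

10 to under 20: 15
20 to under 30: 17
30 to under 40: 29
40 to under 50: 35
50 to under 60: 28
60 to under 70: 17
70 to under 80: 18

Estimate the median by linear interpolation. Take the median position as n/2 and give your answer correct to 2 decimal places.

45.29

Cumulative frequencies: 15, 32, 61, 96, 124, 141, 159
n = 159; position = n/2 = 79.5.
This falls in the class 40 to under 50: L = 40, F = 61, f = 35, h = 10.
Median ≈ 40 + ((79.5 − 61) / 35) × 10 = 45.2857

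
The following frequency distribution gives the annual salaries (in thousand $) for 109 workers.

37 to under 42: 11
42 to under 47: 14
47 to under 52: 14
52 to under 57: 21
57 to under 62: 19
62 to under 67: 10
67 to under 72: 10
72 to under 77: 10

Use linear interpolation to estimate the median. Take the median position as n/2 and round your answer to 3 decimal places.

Cumulative frequencies: 11, 25, 39, 60, 79, 89, 99, 109
n = 109; position = n/2 = 54.5.
This falls in the class 52 to under 57: L = 52, F = 39, f = 21, h = 5.
Median ≈ 52 + ((54.5 − 39) / 21) × 5 = 55.6905

55.690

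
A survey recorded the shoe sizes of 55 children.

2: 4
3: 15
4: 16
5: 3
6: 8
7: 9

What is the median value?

4

Cumulative frequencies: 4, 19, 35, 38, 46, 55
n = 55, so the median is the value in position (n+1)/2 = 28.
Position 28 falls at value 4.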